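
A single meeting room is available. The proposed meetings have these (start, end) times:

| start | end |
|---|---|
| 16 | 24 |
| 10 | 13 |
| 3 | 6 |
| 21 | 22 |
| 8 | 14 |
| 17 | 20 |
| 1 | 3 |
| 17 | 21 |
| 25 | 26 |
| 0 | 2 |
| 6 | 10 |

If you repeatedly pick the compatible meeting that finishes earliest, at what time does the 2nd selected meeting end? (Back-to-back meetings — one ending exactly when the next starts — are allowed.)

Sorted by end: (0,2)  (1,3)  (3,6)  (6,10)  (10,13)  (8,14)  (17,20)  (17,21)  (21,22)  (16,24)  (25,26)
take (0,2); take (3,6); take (6,10); take (10,13); take (17,20); skip (17,21); take (21,22); skip (16,24); take (25,26).
Selected: (0,2) (3,6) (6,10) (10,13) (17,20) (21,22) (25,26)

6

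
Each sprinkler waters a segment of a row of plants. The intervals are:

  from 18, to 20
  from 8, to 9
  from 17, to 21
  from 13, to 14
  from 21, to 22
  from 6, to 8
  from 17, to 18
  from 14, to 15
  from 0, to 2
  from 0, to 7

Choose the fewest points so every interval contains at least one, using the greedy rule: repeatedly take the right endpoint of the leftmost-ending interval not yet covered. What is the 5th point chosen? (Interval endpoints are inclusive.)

22

By right end: [0,2]  [0,7]  [6,8]  [8,9]  [13,14]  [14,15]  [17,18]  [18,20]  [17,21]  [21,22]
[0,2] uncovered → point at 2; [6,8] uncovered → point at 8; [13,14] uncovered → point at 14; [17,18] uncovered → point at 18; [21,22] uncovered → point at 22.
Points: 2, 8, 14, 18, 22 (5 total).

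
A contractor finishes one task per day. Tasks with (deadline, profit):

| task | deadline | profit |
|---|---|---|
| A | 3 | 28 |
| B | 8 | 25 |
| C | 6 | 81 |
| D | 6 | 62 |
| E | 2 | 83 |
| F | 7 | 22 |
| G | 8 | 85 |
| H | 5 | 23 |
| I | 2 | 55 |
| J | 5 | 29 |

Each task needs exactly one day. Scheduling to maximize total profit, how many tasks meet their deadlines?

Take jobs in profit order; each goes to the latest open slot no later than its deadline.
By profit: G(d8,85), E(d2,83), C(d6,81), D(d6,62), I(d2,55), J(d5,29), A(d3,28), B(d8,25), H(d5,23), F(d7,22)
G→slot 8; E→slot 2; C→slot 6; D→slot 5; I→slot 1; J→slot 4; A→slot 3; B→slot 7; H skipped; F skipped.
8 of 10 scheduled.

8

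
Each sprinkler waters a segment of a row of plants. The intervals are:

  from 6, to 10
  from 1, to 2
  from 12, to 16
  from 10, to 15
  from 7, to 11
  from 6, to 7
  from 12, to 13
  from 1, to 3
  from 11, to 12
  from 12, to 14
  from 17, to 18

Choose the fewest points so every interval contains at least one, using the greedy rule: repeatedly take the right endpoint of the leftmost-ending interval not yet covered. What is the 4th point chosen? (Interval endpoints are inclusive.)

18

Sort by right endpoint; whenever an interval is uncovered, place a point at its right end.
Sorted: [1,2] [1,3] [6,7] [6,10] [7,11] [11,12] [12,13] [12,14] [10,15] [12,16] [17,18]
{[1,2],[1,3]} hit by 2; {[6,7],[6,10],[7,11]} hit by 7; {[11,12],[12,13],[12,14],[10,15],[12,16]} hit by 12; {[17,18]} hit by 18.
Points: 2, 7, 12, 18 (4 total).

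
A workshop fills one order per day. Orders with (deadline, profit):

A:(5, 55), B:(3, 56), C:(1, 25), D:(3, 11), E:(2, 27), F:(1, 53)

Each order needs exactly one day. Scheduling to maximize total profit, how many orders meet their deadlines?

4

Take jobs in profit order; each goes to the latest open slot no later than its deadline.
By profit: B(d3,56), A(d5,55), F(d1,53), E(d2,27), C(d1,25), D(d3,11)
B→slot 3; A→slot 5; F→slot 1; E→slot 2; C skipped; D skipped.
4 of 6 scheduled.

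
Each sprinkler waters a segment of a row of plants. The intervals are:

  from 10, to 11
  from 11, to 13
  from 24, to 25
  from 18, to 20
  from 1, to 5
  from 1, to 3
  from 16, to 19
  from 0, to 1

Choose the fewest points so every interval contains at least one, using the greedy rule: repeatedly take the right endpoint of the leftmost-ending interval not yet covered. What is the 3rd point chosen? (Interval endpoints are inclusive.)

19

Sorted: [0,1] [1,3] [1,5] [10,11] [11,13] [16,19] [18,20] [24,25]
{[0,1],[1,3],[1,5]} hit by 1; {[10,11],[11,13]} hit by 11; {[16,19],[18,20]} hit by 19; {[24,25]} hit by 25.
Points: 1, 11, 19, 25 (4 total).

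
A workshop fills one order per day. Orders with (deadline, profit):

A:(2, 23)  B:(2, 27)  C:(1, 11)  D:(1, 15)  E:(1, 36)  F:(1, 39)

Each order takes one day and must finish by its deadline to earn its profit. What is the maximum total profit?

66

By profit: F(d1,39), E(d1,36), B(d2,27), A(d2,23), D(d1,15), C(d1,11)
F→slot 1; E skipped; B→slot 2; A skipped; D skipped; C skipped.
Profit = 39 + 27 = 66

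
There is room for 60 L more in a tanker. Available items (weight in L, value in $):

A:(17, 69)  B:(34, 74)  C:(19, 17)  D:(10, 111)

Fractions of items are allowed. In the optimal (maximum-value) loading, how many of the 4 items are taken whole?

Sort by value per unit weight and fill in that order.
Ratios (sorted): D 11.10, A 4.06, B 2.18, C 0.89
take D (10 @ 111); take A (17 @ 69); take 33/34 of B → 71.82. Capacity used 60/60.
2 item(s) taken whole; one partial (take 33/34 of B).

2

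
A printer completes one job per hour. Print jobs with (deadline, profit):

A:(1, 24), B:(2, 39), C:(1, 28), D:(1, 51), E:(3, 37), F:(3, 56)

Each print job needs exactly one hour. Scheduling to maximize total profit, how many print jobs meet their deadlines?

3

Sort by profit descending; place each in the latest free slot ≤ its deadline.
By profit: F(d3,56), D(d1,51), B(d2,39), E(d3,37), C(d1,28), A(d1,24)
F→slot 3; D→slot 1; B→slot 2; E skipped; C skipped; A skipped.
3 of 6 scheduled.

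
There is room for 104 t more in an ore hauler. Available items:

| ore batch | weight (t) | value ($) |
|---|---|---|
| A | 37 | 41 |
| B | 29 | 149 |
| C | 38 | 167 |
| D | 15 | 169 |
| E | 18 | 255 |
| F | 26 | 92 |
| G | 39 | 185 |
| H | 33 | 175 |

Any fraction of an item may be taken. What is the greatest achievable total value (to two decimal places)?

790.69

Ratios (sorted): E 14.17, D 11.27, H 5.30, B 5.14, G 4.74, C 4.39, F 3.54, A 1.11
take E (18 @ 255); take D (15 @ 169); take H (33 @ 175); take B (29 @ 149); take 9/39 of G → 42.69. Capacity used 104/104.
Total value = 790.69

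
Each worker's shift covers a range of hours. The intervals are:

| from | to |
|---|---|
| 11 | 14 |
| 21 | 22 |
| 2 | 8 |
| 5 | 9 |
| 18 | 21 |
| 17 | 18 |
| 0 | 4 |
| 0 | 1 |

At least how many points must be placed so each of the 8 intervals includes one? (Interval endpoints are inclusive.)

Sorted: [0,1] [0,4] [2,8] [5,9] [11,14] [17,18] [18,21] [21,22]
{[0,1],[0,4]} hit by 1; {[2,8],[5,9]} hit by 8; {[11,14]} hit by 14; {[17,18],[18,21]} hit by 18; {[21,22]} hit by 22.
Points: 1, 8, 14, 18, 22 (5 total).

5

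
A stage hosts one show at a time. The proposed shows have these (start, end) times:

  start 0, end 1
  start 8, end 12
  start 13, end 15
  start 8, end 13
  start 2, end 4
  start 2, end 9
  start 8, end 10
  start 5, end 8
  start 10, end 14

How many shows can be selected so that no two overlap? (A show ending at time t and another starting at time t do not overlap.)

Order by finish time; keep every interval that doesn't clash with the previous kept one.
Sorted by end: (0,1)  (2,4)  (5,8)  (2,9)  (8,10)  (8,12)  (8,13)  (10,14)  (13,15)
take (0,1); take (2,4); take (5,8); take (8,10); skip (8,13); take (10,14).
Selected 5 shows.

5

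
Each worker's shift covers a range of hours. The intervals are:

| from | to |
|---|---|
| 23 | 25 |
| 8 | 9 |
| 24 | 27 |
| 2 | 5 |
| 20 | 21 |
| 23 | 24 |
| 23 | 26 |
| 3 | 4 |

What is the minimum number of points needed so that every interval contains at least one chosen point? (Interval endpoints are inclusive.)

Sort by right endpoint; whenever an interval is uncovered, place a point at its right end.
Sorted: [3,4] [2,5] [8,9] [20,21] [23,24] [23,25] [23,26] [24,27]
{[3,4],[2,5]} hit by 4; {[8,9]} hit by 9; {[20,21]} hit by 21; {[23,24],[23,25],[23,26],[24,27]} hit by 24.
Points: 4, 9, 21, 24 (4 total).

4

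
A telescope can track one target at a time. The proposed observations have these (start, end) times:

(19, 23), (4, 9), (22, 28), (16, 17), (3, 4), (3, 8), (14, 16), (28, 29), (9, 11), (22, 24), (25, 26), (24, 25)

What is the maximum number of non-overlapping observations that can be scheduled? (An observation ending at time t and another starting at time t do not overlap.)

Greedy by earliest finish: after sorting by end time, pick each interval compatible with the last pick.
By end time: (3,4), (3,8), (4,9), (9,11), (14,16), (16,17), (19,23), (22,24), (24,25), (25,26), (22,28), (28,29).
Pick (3,4); next start ≥ 4 → (4,9); next start ≥ 9 → (9,11); next start ≥ 11 → (14,16); next start ≥ 16 → (16,17); next start ≥ 17 → (19,23); next start ≥ 23 → (24,25); next start ≥ 25 → (25,26); next start ≥ 26 → (28,29).
Selected 9 observations.

9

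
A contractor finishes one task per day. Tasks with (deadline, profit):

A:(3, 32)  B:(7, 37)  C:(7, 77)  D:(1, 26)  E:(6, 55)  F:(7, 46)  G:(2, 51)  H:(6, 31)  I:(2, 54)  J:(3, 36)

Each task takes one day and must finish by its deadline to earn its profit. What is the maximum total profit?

356

Sort by profit descending; place each in the latest free slot ≤ its deadline.
By profit: C(d7,77), E(d6,55), I(d2,54), G(d2,51), F(d7,46), B(d7,37), J(d3,36), A(d3,32), H(d6,31), D(d1,26)
C→slot 7; E→slot 6; I→slot 2; G→slot 1; F→slot 5; B→slot 4; J→slot 3; A skipped; H skipped; D skipped.
Profit = 51 + 54 + 36 + 37 + 46 + 55 + 77 = 356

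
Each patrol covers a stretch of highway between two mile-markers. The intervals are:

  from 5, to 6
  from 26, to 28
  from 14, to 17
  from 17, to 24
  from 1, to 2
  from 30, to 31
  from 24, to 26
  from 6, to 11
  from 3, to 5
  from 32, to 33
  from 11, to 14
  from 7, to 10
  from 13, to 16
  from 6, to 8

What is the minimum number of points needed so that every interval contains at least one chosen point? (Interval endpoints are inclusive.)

Sort by right endpoint; whenever an interval is uncovered, place a point at its right end.
By right end: [1,2]  [3,5]  [5,6]  [6,8]  [7,10]  [6,11]  [11,14]  [13,16]  [14,17]  [17,24]  [24,26]  [26,28]  [30,31]  [32,33]
[1,2] uncovered → point at 2; [3,5] uncovered → point at 5; [6,8] uncovered → point at 8; [11,14] uncovered → point at 14; [17,24] uncovered → point at 24; [26,28] uncovered → point at 28; [30,31] uncovered → point at 31; [32,33] uncovered → point at 33.
Points: 2, 5, 8, 14, 24, 28, 31, 33 (8 total).

8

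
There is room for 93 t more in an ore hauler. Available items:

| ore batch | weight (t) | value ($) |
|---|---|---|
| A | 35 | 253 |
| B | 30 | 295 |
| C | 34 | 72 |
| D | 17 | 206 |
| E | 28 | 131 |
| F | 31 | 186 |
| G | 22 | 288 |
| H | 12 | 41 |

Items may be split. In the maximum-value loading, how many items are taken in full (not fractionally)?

Greedy by value/weight ratio, highest first.
Order: G (288/22=13.09) > D (206/17=12.12) > B (295/30=9.83) > A (253/35=7.23) > F (186/31=6.00) > E (131/28=4.68) > H (41/12=3.42) > C (72/34=2.12)
Fill: take G (22 @ 288) → take D (17 @ 206) → take B (30 @ 295) → take 24/35 of A → 173.49; 93/93 used.
3 item(s) taken whole; one partial (take 24/35 of A).

3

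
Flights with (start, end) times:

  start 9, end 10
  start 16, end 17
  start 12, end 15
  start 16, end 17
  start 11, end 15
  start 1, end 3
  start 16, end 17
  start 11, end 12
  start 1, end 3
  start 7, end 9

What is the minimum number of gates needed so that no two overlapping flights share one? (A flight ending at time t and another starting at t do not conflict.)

starts: [1, 1, 7, 9, 11, 11, 12, 16, 16, 16]
ends:   [3, 3, 9, 10, 12, 15, 15, 17, 17, 17]
s1→1 s1→2 e3→1 e3→0 s7→1 e9→0 s9→1 e10→0 s11→1 s11→2 e12→1 s12→2 e15→1 e15→0 s16→1 s16→2 s16→3  — peak 3.

3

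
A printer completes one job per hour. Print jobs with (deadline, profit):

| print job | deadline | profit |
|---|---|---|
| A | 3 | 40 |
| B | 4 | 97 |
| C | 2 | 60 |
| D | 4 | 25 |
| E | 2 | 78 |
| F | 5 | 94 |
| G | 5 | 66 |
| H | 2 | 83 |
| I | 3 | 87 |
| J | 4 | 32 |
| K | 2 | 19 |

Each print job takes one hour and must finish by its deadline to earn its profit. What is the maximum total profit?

439

Profit order: B=97 F=94 I=87 H=83 E=78 G=66 C=60 A=40 J=32 D=25 K=19
Assign: B→slot 4, F→slot 5, I→slot 3, H→slot 2, E→slot 1, G skipped, C skipped, A skipped, J skipped, D skipped, K skipped.
Slots: [1:E] [2:H] [3:I] [4:B] [5:F]
Profit = 78 + 83 + 87 + 97 + 94 = 439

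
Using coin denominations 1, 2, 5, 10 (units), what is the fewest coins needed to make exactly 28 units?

5

28 = 2×10 + 1×5 + 1×2 + 1×1
Total coins = 2 + 1 + 1 + 1 = 5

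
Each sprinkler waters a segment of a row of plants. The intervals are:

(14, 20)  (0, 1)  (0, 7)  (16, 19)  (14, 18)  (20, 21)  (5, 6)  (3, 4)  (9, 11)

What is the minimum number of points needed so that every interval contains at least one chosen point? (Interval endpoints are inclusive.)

6

By right end: [0,1]  [3,4]  [5,6]  [0,7]  [9,11]  [14,18]  [16,19]  [14,20]  [20,21]
[0,1] uncovered → point at 1; [3,4] uncovered → point at 4; [5,6] uncovered → point at 6; [9,11] uncovered → point at 11; [14,18] uncovered → point at 18; [20,21] uncovered → point at 21.
Points: 1, 4, 6, 11, 18, 21 (6 total).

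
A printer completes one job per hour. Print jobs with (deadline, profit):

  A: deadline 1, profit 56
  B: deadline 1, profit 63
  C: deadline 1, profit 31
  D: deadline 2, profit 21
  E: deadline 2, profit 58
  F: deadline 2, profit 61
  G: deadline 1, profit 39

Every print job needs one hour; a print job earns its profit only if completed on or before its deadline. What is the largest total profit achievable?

124

By profit: B(d1,63), F(d2,61), E(d2,58), A(d1,56), G(d1,39), C(d1,31), D(d2,21)
B→slot 1; F→slot 2; E skipped; A skipped; G skipped; C skipped; D skipped.
Profit = 63 + 61 = 124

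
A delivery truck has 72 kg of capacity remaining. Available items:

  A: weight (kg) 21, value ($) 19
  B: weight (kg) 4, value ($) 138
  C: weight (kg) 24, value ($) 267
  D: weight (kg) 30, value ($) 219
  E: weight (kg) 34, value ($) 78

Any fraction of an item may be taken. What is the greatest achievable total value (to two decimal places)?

Sort by value per unit weight and fill in that order.
Ratios (sorted): B 34.50, C 11.12, D 7.30, E 2.29, A 0.90
take B (4 @ 138); take C (24 @ 267); take D (30 @ 219); take 14/34 of E → 32.12. Capacity used 72/72.
Total value = 656.12

656.12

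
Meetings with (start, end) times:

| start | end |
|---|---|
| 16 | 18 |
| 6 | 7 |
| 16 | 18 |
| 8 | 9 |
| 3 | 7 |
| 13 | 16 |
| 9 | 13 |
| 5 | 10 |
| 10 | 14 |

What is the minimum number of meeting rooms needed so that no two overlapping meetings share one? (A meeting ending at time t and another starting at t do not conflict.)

starts: [3, 5, 6, 8, 9, 10, 13, 16, 16]
ends:   [7, 7, 9, 10, 13, 14, 16, 18, 18]
s3→1 s5→2 s6→3  — peak 3.

3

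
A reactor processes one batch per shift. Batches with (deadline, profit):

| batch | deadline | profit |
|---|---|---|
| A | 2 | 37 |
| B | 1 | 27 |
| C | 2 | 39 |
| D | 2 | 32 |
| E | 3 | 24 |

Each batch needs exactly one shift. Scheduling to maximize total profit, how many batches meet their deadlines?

Take jobs in profit order; each goes to the latest open slot no later than its deadline.
By profit: C(d2,39), A(d2,37), D(d2,32), B(d1,27), E(d3,24)
C→slot 2; A→slot 1; D skipped; B skipped; E→slot 3.
3 of 5 scheduled.

3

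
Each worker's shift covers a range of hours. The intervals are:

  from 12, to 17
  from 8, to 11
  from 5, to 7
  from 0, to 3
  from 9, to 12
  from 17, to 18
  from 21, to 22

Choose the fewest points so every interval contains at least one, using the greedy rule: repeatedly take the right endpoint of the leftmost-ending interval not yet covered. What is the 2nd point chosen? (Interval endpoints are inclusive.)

7

By right end: [0,3]  [5,7]  [8,11]  [9,12]  [12,17]  [17,18]  [21,22]
[0,3] uncovered → point at 3; [5,7] uncovered → point at 7; [8,11] uncovered → point at 11; [12,17] uncovered → point at 17; [21,22] uncovered → point at 22.
Points: 3, 7, 11, 17, 22 (5 total).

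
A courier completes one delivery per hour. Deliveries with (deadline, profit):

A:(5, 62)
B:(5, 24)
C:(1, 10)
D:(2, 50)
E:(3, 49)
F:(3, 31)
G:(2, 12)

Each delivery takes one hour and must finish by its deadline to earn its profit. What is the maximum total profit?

216

Profit order: A=62 D=50 E=49 F=31 B=24 G=12 C=10
Assign: A→slot 5, D→slot 2, E→slot 3, F→slot 1, B→slot 4, G skipped, C skipped.
Slots: [1:F] [2:D] [3:E] [4:B] [5:A]
Profit = 31 + 50 + 49 + 24 + 62 = 216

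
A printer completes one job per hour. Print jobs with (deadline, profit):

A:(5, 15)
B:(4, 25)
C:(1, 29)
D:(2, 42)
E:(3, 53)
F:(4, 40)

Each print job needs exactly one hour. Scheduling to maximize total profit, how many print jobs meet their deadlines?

5

Profit order: E=53 D=42 F=40 C=29 B=25 A=15
Assign: E→slot 3, D→slot 2, F→slot 4, C→slot 1, B skipped, A→slot 5.
Slots: [1:C] [2:D] [3:E] [4:F] [5:A]
5 of 6 scheduled.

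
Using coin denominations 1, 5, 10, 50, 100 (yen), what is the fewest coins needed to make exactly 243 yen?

Greedy: take as many of the largest coin as possible, then repeat with the remainder.
243 − 2×100→43 − 4×10→3 − 3×1→0
Total coins = 2 + 4 + 3 = 9

9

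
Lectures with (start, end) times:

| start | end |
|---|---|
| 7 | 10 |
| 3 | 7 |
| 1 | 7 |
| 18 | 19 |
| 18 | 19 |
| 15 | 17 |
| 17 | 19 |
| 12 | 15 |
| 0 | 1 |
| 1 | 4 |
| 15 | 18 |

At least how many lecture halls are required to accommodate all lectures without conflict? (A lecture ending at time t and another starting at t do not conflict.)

Events (time:±→running): 0:+→1 1:-→0 1:+→1 1:+→2 3:+→3 … peak 3.

3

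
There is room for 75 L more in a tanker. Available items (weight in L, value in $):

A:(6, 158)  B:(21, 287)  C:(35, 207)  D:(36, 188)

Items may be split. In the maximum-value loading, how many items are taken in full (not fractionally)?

Ratios (sorted): A 26.33, B 13.67, C 5.91, D 5.22
take A (6 @ 158); take B (21 @ 287); take C (35 @ 207); take 13/36 of D → 67.89. Capacity used 75/75.
3 item(s) taken whole; one partial (take 13/36 of D).

3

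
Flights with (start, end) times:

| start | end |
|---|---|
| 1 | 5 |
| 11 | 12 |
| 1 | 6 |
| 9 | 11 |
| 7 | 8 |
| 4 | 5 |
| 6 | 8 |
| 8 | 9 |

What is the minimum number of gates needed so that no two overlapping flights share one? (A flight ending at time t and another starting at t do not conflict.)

3

The answer is the maximum number of intervals overlapping at any instant.
starts: [1, 1, 4, 6, 7, 8, 9, 11]
ends:   [5, 5, 6, 8, 8, 9, 11, 12]
s1→1 s1→2 s4→3  — peak 3.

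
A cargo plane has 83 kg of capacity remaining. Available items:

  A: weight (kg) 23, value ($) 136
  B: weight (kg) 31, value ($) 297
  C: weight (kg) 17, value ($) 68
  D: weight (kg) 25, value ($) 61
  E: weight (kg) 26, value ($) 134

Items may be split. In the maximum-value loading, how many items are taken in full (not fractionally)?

Order: B (297/31=9.58) > A (136/23=5.91) > E (134/26=5.15) > C (68/17=4.00) > D (61/25=2.44)
Fill: take B (31 @ 297) → take A (23 @ 136) → take E (26 @ 134) → take 3/17 of C → 12.00; 83/83 used.
3 item(s) taken whole; one partial (take 3/17 of C).

3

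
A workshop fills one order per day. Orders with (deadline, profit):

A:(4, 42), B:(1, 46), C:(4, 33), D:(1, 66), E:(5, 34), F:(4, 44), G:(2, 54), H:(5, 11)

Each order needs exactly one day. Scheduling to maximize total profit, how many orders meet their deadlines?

5

Sort by profit descending; place each in the latest free slot ≤ its deadline.
Profit order: D=66 G=54 B=46 F=44 A=42 E=34 C=33 H=11
Assign: D→slot 1, G→slot 2, B skipped, F→slot 4, A→slot 3, E→slot 5, C skipped, H skipped.
Slots: [1:D] [2:G] [3:A] [4:F] [5:E]
5 of 8 scheduled.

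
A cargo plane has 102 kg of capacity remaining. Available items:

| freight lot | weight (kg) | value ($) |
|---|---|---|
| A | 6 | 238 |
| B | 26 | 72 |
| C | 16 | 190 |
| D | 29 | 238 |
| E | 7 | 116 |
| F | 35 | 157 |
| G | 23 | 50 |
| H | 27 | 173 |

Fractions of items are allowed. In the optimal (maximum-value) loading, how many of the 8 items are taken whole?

5

Sort by value per unit weight and fill in that order.
Order: A (238/6=39.67) > E (116/7=16.57) > C (190/16=11.88) > D (238/29=8.21) > H (173/27=6.41) > F (157/35=4.49) > B (72/26=2.77) > G (50/23=2.17)
Fill: take A (6 @ 238) → take E (7 @ 116) → take C (16 @ 190) → take D (29 @ 238) → take H (27 @ 173) → take 17/35 of F → 76.26; 102/102 used.
5 item(s) taken whole; one partial (take 17/35 of F).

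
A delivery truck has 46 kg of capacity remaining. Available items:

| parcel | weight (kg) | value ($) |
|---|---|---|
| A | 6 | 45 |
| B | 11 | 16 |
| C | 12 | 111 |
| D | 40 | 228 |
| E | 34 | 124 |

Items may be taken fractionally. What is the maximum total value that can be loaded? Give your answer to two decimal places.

Ratios (sorted): C 9.25, A 7.50, D 5.70, E 3.65, B 1.45
take C (12 @ 111); take A (6 @ 45); take 28/40 of D → 159.60. Capacity used 46/46.
Total value = 315.60

315.60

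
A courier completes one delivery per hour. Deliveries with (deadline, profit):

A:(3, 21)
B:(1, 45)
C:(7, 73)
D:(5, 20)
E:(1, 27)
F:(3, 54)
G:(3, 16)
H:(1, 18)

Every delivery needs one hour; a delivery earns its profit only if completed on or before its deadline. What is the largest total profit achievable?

213

By profit: C(d7,73), F(d3,54), B(d1,45), E(d1,27), A(d3,21), D(d5,20), H(d1,18), G(d3,16)
C→slot 7; F→slot 3; B→slot 1; E skipped; A→slot 2; D→slot 5; H skipped; G skipped.
Profit = 45 + 21 + 54 + 20 + 73 = 213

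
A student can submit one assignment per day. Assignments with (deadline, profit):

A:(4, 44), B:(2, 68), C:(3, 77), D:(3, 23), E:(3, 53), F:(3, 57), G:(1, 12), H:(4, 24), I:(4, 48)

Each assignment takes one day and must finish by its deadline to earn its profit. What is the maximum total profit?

250

Take jobs in profit order; each goes to the latest open slot no later than its deadline.
By profit: C(d3,77), B(d2,68), F(d3,57), E(d3,53), I(d4,48), A(d4,44), H(d4,24), D(d3,23), G(d1,12)
C→slot 3; B→slot 2; F→slot 1; E skipped; I→slot 4; A skipped; H skipped; D skipped; G skipped.
Profit = 57 + 68 + 77 + 48 = 250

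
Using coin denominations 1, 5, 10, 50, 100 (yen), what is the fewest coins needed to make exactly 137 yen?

7

Use the largest denomination that fits, subtract, and repeat.
137 − 1×100→37 − 3×10→7 − 1×5→2 − 2×1→0
Total coins = 1 + 3 + 1 + 2 = 7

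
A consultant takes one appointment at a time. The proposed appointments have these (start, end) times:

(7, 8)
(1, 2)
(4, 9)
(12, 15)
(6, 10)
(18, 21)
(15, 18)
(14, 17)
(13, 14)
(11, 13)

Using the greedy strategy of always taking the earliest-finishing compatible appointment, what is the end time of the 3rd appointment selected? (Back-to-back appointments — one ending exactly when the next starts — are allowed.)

Greedy by earliest finish: after sorting by end time, pick each interval compatible with the last pick.
Sorted by end: (1,2)  (7,8)  (4,9)  (6,10)  (11,13)  (13,14)  (12,15)  (14,17)  (15,18)  (18,21)
take (1,2); take (7,8); skip (4,9); take (11,13); take (13,14); take (14,17); take (18,21).
Selected: (1,2) (7,8) (11,13) (13,14) (14,17) (18,21)

13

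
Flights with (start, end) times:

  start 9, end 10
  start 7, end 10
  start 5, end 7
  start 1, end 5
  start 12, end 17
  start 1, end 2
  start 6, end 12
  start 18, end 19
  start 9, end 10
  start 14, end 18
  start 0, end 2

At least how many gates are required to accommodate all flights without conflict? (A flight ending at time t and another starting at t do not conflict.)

4

The answer is the maximum number of intervals overlapping at any instant.
starts: [0, 1, 1, 5, 6, 7, 9, 9, 12, 14, 18]
ends:   [2, 2, 5, 7, 10, 10, 10, 12, 17, 18, 19]
s0→1 s1→2 s1→3 e2→2 e2→1 e5→0 s5→1 s6→2 e7→1 s7→2 s9→3 s9→4  — peak 4.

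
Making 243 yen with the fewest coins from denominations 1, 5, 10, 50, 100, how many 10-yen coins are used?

4

Use the largest denomination that fits, subtract, and repeat.
243 − 2×100→43 − 4×10→3 − 3×1→0
Count of 10: 4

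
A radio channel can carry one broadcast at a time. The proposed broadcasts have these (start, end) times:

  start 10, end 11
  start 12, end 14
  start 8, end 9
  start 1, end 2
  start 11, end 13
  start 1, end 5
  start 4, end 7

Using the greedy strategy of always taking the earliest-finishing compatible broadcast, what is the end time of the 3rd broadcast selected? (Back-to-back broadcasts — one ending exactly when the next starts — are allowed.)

Sort by end time and greedily take each interval whose start is ≥ the last chosen end.
By end time: (1,2), (1,5), (4,7), (8,9), (10,11), (11,13), (12,14).
Pick (1,2); next start ≥ 2 → (4,7); next start ≥ 7 → (8,9); next start ≥ 9 → (10,11); next start ≥ 11 → (11,13).
Selected: (1,2) (4,7) (8,9) (10,11) (11,13)

9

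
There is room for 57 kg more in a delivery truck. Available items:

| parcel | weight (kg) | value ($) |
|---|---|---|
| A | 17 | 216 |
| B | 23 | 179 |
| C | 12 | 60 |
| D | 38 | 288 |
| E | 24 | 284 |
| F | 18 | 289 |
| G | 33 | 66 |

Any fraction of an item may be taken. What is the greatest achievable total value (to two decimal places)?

765.33

Sort by value per unit weight and fill in that order.
Ratios (sorted): F 16.06, A 12.71, E 11.83, B 7.78, D 7.58, C 5.00, G 2.00
take F (18 @ 289); take A (17 @ 216); take 22/24 of E → 260.33. Capacity used 57/57.
Total value = 765.33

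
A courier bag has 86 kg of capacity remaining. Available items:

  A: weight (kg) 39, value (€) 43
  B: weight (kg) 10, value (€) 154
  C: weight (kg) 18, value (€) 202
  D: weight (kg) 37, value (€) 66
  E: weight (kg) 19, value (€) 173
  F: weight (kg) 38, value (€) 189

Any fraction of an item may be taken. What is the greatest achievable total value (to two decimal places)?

Ratios (sorted): B 15.40, C 11.22, E 9.11, F 4.97, D 1.78, A 1.10
take B (10 @ 154); take C (18 @ 202); take E (19 @ 173); take F (38 @ 189); take 1/37 of D → 1.78. Capacity used 86/86.
Total value = 719.78

719.78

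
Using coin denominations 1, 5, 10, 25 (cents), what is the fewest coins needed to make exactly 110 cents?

5

110 − 4×25→10 − 1×10→0
Total coins = 4 + 1 = 5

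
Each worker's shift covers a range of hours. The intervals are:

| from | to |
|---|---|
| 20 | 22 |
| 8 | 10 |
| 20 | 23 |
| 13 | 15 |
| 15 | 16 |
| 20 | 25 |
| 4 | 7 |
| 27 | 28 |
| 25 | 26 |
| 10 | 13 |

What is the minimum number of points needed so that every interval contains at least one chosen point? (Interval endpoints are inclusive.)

6

Sort by right endpoint; whenever an interval is uncovered, place a point at its right end.
By right end: [4,7]  [8,10]  [10,13]  [13,15]  [15,16]  [20,22]  [20,23]  [20,25]  [25,26]  [27,28]
[4,7] uncovered → point at 7; [8,10] uncovered → point at 10; [13,15] uncovered → point at 15; [20,22] uncovered → point at 22; [25,26] uncovered → point at 26; [27,28] uncovered → point at 28.
Points: 7, 10, 15, 22, 26, 28 (6 total).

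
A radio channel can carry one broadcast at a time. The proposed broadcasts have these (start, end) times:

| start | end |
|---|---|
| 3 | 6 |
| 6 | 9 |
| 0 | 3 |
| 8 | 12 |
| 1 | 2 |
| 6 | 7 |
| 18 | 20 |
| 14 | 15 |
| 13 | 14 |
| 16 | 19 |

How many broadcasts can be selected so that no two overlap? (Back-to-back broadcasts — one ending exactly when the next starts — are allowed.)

Order by finish time; keep every interval that doesn't clash with the previous kept one.
Sorted by end: (1,2)  (0,3)  (3,6)  (6,7)  (6,9)  (8,12)  (13,14)  (14,15)  (16,19)  (18,20)
take (1,2); skip (0,3); take (3,6); take (6,7); take (8,12); take (13,14); take (14,15); take (16,19).
Selected 7 broadcasts.

7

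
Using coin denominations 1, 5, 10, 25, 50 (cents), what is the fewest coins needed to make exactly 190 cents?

Use the largest denomination that fits, subtract, and repeat.
190 = 3×50 + 1×25 + 1×10 + 1×5
Total coins = 3 + 1 + 1 + 1 = 6

6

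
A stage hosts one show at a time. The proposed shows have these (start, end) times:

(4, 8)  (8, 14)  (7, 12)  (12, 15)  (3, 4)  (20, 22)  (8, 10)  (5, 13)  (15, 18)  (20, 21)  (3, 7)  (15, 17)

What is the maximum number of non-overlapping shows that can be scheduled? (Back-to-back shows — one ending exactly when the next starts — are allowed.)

6

By end time: (3,4), (3,7), (4,8), (8,10), (7,12), (5,13), (8,14), (12,15), (15,17), (15,18), (20,21), (20,22).
Pick (3,4); next start ≥ 4 → (4,8); next start ≥ 8 → (8,10); next start ≥ 10 → (12,15); next start ≥ 15 → (15,17); next start ≥ 17 → (20,21).
Selected 6 shows.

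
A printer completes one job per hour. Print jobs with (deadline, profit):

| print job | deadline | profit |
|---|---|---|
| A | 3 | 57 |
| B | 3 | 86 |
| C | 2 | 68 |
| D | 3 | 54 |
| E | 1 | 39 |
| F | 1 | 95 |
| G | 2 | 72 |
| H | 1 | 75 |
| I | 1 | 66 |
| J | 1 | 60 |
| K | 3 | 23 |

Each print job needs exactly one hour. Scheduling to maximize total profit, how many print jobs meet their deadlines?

Take jobs in profit order; each goes to the latest open slot no later than its deadline.
By profit: F(d1,95), B(d3,86), H(d1,75), G(d2,72), C(d2,68), I(d1,66), J(d1,60), A(d3,57), D(d3,54), E(d1,39), K(d3,23)
F→slot 1; B→slot 3; H skipped; G→slot 2; C skipped; I skipped; J skipped; A skipped; D skipped; E skipped; K skipped.
3 of 11 scheduled.

3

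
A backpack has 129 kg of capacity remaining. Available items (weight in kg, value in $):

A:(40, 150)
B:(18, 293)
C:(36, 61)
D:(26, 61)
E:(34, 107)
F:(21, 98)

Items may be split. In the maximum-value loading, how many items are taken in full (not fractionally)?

Sort by value per unit weight and fill in that order.
Ratios (sorted): B 16.28, F 4.67, A 3.75, E 3.15, D 2.35, C 1.69
take B (18 @ 293); take F (21 @ 98); take A (40 @ 150); take E (34 @ 107); take 16/26 of D → 37.54. Capacity used 129/129.
4 item(s) taken whole; one partial (take 16/26 of D).

4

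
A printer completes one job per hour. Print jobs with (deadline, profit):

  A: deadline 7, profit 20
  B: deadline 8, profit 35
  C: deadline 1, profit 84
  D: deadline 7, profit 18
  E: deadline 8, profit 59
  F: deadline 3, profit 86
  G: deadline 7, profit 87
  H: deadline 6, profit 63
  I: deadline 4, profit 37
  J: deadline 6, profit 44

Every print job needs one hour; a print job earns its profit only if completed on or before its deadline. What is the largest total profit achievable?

495

Take jobs in profit order; each goes to the latest open slot no later than its deadline.
Profit order: G=87 F=86 C=84 H=63 E=59 J=44 I=37 B=35 A=20 D=18
Assign: G→slot 7, F→slot 3, C→slot 1, H→slot 6, E→slot 8, J→slot 5, I→slot 4, B→slot 2, A skipped, D skipped.
Slots: [1:C] [2:B] [3:F] [4:I] [5:J] [6:H] [7:G] [8:E]
Profit = 84 + 35 + 86 + 37 + 44 + 63 + 87 + 59 = 495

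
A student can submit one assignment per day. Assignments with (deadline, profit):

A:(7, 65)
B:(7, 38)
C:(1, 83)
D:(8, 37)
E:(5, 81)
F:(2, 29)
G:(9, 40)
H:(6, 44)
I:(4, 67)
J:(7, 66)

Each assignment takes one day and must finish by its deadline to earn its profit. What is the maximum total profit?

Sort by profit descending; place each in the latest free slot ≤ its deadline.
Profit order: C=83 E=81 I=67 J=66 A=65 H=44 G=40 B=38 D=37 F=29
Assign: C→slot 1, E→slot 5, I→slot 4, J→slot 7, A→slot 6, H→slot 3, G→slot 9, B→slot 2, D→slot 8, F skipped.
Slots: [1:C] [2:B] [3:H] [4:I] [5:E] [6:A] [7:J] [8:D] [9:G]
Profit = 83 + 38 + 44 + 67 + 81 + 65 + 66 + 37 + 40 = 521

521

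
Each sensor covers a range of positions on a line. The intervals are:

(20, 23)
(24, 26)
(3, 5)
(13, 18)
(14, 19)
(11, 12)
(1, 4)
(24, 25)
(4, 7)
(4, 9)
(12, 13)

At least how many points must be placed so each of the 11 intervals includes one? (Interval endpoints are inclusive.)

Process intervals by earliest right end; each time one isn't hit yet, stab at its right endpoint.
By right end: [1,4]  [3,5]  [4,7]  [4,9]  [11,12]  [12,13]  [13,18]  [14,19]  [20,23]  [24,25]  [24,26]
[1,4] uncovered → point at 4; [11,12] uncovered → point at 12; [13,18] uncovered → point at 18; [20,23] uncovered → point at 23; [24,25] uncovered → point at 25.
Points: 4, 12, 18, 23, 25 (5 total).

5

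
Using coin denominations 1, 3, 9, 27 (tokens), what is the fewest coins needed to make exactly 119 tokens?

119 = 4×27 + 1×9 + 2×1
Total coins = 4 + 1 + 2 = 7

7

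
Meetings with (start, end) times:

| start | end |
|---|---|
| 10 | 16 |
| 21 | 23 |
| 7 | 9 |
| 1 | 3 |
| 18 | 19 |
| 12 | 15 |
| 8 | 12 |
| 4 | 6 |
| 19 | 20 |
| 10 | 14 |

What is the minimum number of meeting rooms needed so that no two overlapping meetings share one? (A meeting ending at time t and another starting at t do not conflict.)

3

Events (time:±→running): 1:+→1 3:-→0 4:+→1 6:-→0 7:+→1 8:+→2 9:-→1 10:+→2 10:+→3 … peak 3.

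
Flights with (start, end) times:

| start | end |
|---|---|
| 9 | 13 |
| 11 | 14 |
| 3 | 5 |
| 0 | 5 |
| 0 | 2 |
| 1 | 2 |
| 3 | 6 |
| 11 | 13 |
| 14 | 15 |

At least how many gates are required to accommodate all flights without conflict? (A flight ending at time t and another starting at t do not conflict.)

The answer is the maximum number of intervals overlapping at any instant.
Events (time:±→running): 0:+→1 0:+→2 1:+→3 … peak 3.

3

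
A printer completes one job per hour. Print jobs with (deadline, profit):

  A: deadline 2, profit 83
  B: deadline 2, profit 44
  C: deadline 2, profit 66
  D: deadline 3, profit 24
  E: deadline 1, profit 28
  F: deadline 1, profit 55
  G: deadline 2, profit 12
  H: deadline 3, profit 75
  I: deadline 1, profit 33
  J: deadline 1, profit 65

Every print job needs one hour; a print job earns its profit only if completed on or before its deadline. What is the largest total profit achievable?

224

Take jobs in profit order; each goes to the latest open slot no later than its deadline.
By profit: A(d2,83), H(d3,75), C(d2,66), J(d1,65), F(d1,55), B(d2,44), I(d1,33), E(d1,28), D(d3,24), G(d2,12)
A→slot 2; H→slot 3; C→slot 1; J skipped; F skipped; B skipped; I skipped; E skipped; D skipped; G skipped.
Profit = 66 + 83 + 75 = 224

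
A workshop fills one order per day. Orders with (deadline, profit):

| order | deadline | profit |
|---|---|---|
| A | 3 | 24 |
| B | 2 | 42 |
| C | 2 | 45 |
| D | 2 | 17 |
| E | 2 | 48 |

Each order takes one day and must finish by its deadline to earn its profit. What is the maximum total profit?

117

Take jobs in profit order; each goes to the latest open slot no later than its deadline.
Profit order: E=48 C=45 B=42 A=24 D=17
Assign: E→slot 2, C→slot 1, B skipped, A→slot 3, D skipped.
Slots: [1:C] [2:E] [3:A]
Profit = 45 + 48 + 24 = 117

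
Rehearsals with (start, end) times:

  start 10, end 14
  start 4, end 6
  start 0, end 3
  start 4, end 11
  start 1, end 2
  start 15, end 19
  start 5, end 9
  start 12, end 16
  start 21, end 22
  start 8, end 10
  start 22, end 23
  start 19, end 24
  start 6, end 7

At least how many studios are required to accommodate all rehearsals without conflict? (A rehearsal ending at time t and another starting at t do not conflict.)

Count concurrent intervals with a sweep; the peak is the room count.
starts: [0, 1, 4, 4, 5, 6, 8, 10, 12, 15, 19, 21, 22]
ends:   [2, 3, 6, 7, 9, 10, 11, 14, 16, 19, 22, 23, 24]
s0→1 s1→2 e2→1 e3→0 s4→1 s4→2 s5→3  — peak 3.

3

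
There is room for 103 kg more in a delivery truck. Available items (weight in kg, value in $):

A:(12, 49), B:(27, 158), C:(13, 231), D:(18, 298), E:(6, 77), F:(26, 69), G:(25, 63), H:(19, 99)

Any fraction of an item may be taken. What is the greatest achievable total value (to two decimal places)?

Order: C (231/13=17.77) > D (298/18=16.56) > E (77/6=12.83) > B (158/27=5.85) > H (99/19=5.21) > A (49/12=4.08) > F (69/26=2.65) > G (63/25=2.52)
Fill: take C (13 @ 231) → take D (18 @ 298) → take E (6 @ 77) → take B (27 @ 158) → take H (19 @ 99) → take A (12 @ 49) → take 8/26 of F → 21.23; 103/103 used.
Total value = 933.23

933.23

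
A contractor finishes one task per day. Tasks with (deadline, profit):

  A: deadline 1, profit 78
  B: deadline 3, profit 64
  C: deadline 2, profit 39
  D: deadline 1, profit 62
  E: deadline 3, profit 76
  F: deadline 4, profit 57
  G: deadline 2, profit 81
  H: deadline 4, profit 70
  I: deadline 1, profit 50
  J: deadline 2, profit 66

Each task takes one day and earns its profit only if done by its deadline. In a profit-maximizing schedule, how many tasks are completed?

4

Take jobs in profit order; each goes to the latest open slot no later than its deadline.
By profit: G(d2,81), A(d1,78), E(d3,76), H(d4,70), J(d2,66), B(d3,64), D(d1,62), F(d4,57), I(d1,50), C(d2,39)
G→slot 2; A→slot 1; E→slot 3; H→slot 4; J skipped; B skipped; D skipped; F skipped; I skipped; C skipped.
4 of 10 scheduled.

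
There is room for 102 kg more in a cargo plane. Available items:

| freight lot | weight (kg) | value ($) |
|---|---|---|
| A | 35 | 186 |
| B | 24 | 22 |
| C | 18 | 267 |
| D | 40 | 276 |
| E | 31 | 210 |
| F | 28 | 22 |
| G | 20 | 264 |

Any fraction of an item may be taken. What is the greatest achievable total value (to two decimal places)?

Greedy by value/weight ratio, highest first.
Order: C (267/18=14.83) > G (264/20=13.20) > D (276/40=6.90) > E (210/31=6.77) > A (186/35=5.31) > B (22/24=0.92) > F (22/28=0.79)
Fill: take C (18 @ 267) → take G (20 @ 264) → take D (40 @ 276) → take 24/31 of E → 162.58; 102/102 used.
Total value = 969.58

969.58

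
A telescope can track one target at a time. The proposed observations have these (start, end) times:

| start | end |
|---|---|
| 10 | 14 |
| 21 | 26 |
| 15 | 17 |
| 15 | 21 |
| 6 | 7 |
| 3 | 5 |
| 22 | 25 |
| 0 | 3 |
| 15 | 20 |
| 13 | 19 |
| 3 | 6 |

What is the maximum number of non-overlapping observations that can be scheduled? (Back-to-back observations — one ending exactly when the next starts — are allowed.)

Sorted by end: (0,3)  (3,5)  (3,6)  (6,7)  (10,14)  (15,17)  (13,19)  (15,20)  (15,21)  (22,25)  (21,26)
take (0,3); take (3,5); take (6,7); take (10,14); take (15,17); skip (13,19); take (22,25).
Selected 6 observations.

6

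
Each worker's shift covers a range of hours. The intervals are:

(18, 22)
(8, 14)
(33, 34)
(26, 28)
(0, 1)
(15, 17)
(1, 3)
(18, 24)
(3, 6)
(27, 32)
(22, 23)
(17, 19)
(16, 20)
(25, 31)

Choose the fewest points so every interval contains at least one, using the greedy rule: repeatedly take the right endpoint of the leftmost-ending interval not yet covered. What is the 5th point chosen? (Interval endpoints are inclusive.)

22

Sort by right endpoint; whenever an interval is uncovered, place a point at its right end.
Sorted: [0,1] [1,3] [3,6] [8,14] [15,17] [17,19] [16,20] [18,22] [22,23] [18,24] [26,28] [25,31] [27,32] [33,34]
{[0,1],[1,3]} hit by 1; {[3,6]} hit by 6; {[8,14]} hit by 14; {[15,17],[17,19],[16,20]} hit by 17; {[18,22],[22,23],[18,24]} hit by 22; {[26,28],[25,31],[27,32]} hit by 28; {[33,34]} hit by 34.
Points: 1, 6, 14, 17, 22, 28, 34 (7 total).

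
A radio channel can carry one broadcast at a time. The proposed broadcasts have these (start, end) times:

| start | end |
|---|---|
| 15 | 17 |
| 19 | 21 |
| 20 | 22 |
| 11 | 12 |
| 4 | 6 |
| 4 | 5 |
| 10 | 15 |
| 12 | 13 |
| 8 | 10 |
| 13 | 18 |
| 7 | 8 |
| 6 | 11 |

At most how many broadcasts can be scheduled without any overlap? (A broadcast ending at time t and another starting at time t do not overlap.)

7

Order by finish time; keep every interval that doesn't clash with the previous kept one.
Sorted by end: (4,5)  (4,6)  (7,8)  (8,10)  (6,11)  (11,12)  (12,13)  (10,15)  (15,17)  (13,18)  (19,21)  (20,22)
take (4,5); take (7,8); take (8,10); skip (6,11); take (11,12); take (12,13); take (15,17); take (19,21).
Selected 7 broadcasts.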